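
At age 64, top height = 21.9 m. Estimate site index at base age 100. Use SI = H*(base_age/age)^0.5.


Formula: SI = H_dom * (base_age / age)^0.5
Age ratio = 100 / 64 = 1.5625
sqrt(age_ratio) = 1.25
SI = 21.9 * 1.25 = 27.4 m

27.4


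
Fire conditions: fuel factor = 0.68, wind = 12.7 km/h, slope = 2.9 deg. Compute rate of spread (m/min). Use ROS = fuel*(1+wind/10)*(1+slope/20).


Formula: ROS = fuel * (1 + wind/10) * (1 + slope/20)
Wind factor = 1 + 12.7/10 = 2.27
Slope factor = 1 + 2.9/20 = 1.145
ROS = 0.68 * 2.27 * 1.145 = 1.77 m/min

1.77


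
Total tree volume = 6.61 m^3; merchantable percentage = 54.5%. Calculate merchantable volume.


Formula: MV = V_total * (merchantable_pct / 100)
Merchantable fraction = 54.5% / 100 = 0.545
MV = 6.61 m^3 * 0.545 = 3.602 m^3

3.602


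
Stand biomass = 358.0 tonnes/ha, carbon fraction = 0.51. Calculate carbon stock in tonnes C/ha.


Formula: Carbon Stock = Biomass * Carbon Fraction
C = 358.0 t/ha * 0.51
C = 182.6 t C/ha

182.6


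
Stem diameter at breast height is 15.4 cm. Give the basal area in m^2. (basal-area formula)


Formula: BA = pi * (DBH/2)^2 / 10000  (cm^2 to m^2)
Radius = DBH/2 = 15.4/2 = 7.7 cm
BA = pi * 7.7^2 / 10000
   = 186.265 cm^2 / 10000
   = 0.0186 m^2

0.0186


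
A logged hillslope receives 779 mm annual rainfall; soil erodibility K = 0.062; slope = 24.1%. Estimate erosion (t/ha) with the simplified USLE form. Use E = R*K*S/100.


Formula: E = R * K * S / 100  (simplified USLE)
R * K = 779 * 0.062 = 48.298
E = 48.298 * 24.1 / 100 = 11.64 t/ha

11.64


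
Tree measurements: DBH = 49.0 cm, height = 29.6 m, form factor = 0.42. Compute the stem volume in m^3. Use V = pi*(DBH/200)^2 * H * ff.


Formula: V = pi * (DBH/200)^2 * H * ff
Radius = DBH/200 = 49.0/200 = 0.245 m
Radius^2 = 0.245^2 = 0.060025 m^2
V = pi * 0.060025 * 29.6 * 0.42
V = 2.344 m^3

2.344


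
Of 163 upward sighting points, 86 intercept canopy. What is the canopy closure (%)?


Formula: Canopy closure = covered points / total points * 100
Closure = 86 / 163 * 100
Closure = 0.5276 * 100 = 52.8%

52.8


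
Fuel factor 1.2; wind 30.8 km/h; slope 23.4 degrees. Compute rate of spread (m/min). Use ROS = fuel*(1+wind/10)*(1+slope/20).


Formula: ROS = fuel * (1 + wind/10) * (1 + slope/20)
Wind factor = 1 + 30.8/10 = 4.08
Slope factor = 1 + 23.4/20 = 2.17
ROS = 1.2 * 4.08 * 2.17 = 10.62 m/min

10.62


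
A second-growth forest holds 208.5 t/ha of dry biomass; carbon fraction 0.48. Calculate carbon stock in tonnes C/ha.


Formula: Carbon Stock = Biomass * Carbon Fraction
C = 208.5 t/ha * 0.48
C = 100.1 t C/ha

100.1


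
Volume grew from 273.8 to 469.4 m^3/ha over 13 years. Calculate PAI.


Formula: PAI = (V_T2 - V_T1) / (T2 - T1)
Volume increment = 469.4 - 273.8 = 195.6 m^3/ha
PAI = 195.6 / 13 = 15.05 m^3/ha/year

15.05


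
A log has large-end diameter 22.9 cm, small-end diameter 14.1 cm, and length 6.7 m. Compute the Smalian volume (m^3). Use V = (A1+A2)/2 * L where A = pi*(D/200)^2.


Smalian: V = (A1 + A2)/2 * L,  A = pi*(D/200)^2
A1 = pi*(22.9/200)^2 = 0.041187 m^2
A2 = pi*(14.1/200)^2 = 0.015615 m^2
V = (0.041187+0.015615)/2*6.7 = 0.1903 m^3

0.1903


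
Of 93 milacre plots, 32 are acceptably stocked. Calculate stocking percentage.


Formula: Stocking % = stocked plots / total plots * 100
Stocking = 32 / 93 * 100
Stocking = 0.3441 * 100 = 34.4%

34.4


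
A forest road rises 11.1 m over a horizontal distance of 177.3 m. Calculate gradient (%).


Formula: Gradient = rise / run * 100
Gradient = 11.1 / 177.3 * 100 = 6.3%

6.3


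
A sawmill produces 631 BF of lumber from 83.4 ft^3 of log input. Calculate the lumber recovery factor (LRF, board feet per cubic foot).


Formula: LRF = Lumber Output (BF) / Log Input (ft^3)
LRF = 631 BF / 83.4 ft^3
LRF = 7.57 BF/ft^3

7.57


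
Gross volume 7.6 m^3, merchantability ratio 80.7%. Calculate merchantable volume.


Formula: MV = V_total * (merchantable_pct / 100)
Merchantable fraction = 80.7% / 100 = 0.807
MV = 7.6 m^3 * 0.807 = 6.133 m^3

6.133


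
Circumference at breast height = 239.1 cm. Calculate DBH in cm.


Formula: DBH = C / pi
DBH = 239.1 / pi
pi = 3.14159...
DBH = 76.1 cm

76.1


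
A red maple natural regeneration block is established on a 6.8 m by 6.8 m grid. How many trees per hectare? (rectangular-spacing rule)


Formula: TPH = 10000 m^2/ha / (spacing_x * spacing_y)
Area per tree = 6.8 m * 6.8 m = 46.24 m^2
TPH = 10000 / 46.24 = 216 trees/ha

216


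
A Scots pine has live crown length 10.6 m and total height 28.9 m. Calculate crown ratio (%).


Formula: Crown Ratio = (Crown Length / Total Height) * 100
CR = (10.6 m / 28.9 m) * 100
CR = 0.3668 * 100 = 36.7%

36.7


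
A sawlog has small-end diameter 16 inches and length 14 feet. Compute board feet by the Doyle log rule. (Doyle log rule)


Doyle: BF = (D - 4)^2 * L / 16
Adjusted diameter = 16 - 4 = 12 in
(D-4)^2 = 12^2 = 144
BF = 144 * 14 / 16 = 126 BF

126


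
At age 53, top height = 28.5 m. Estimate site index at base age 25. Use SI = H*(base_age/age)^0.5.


Formula: SI = H_dom * (base_age / age)^0.5
Age ratio = 25 / 53 = 0.4717
sqrt(age_ratio) = 0.6868
SI = 28.5 * 0.6868 = 19.6 m

19.6


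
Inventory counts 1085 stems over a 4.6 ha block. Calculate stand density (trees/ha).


Formula: Stand Density = N_trees / Area_ha
Density = 1085 trees / 4.6 ha
Density = 236 trees/ha

236


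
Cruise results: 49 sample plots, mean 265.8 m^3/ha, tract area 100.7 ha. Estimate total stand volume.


Formula: Total Volume = Mean Volume per ha * Total Area
Total Volume = 265.8 m^3/ha * 100.7 ha
Total Volume = 26766 m^3

26766


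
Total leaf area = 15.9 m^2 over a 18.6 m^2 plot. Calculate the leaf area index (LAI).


Formula: LAI = total leaf area / ground area  (dimensionless)
LAI = 15.9 m^2 / 18.6 m^2
LAI = 0.85

0.85


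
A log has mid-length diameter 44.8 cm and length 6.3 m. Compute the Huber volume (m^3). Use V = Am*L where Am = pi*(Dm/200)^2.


Huber: V = Am * L,  Am = pi*(Dm/200)^2
Am = pi*(44.8/200)^2 = 0.157633 m^2
V = 0.157633*6.3 = 0.9931 m^3

0.9931


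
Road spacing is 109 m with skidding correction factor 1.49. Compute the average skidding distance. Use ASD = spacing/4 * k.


Formula: ASD = (spacing / 4) * correction
Uncorrected distance = spacing / 4 = 109 / 4 = 27.25 m
ASD = 27.25 * 1.49 = 41 m

41


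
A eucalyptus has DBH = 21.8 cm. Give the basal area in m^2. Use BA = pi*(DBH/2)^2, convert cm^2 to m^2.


Formula: BA = pi * (DBH/2)^2 / 10000  (cm^2 to m^2)
Radius = DBH/2 = 21.8/2 = 10.9 cm
BA = pi * 10.9^2 / 10000
   = 373.2526 cm^2 / 10000
   = 0.0373 m^2

0.0373


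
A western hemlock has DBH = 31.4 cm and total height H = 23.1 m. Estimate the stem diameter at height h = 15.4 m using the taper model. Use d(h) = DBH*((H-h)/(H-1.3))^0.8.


Taper: d(h) = DBH * ((H - h) / (H - 1.3))^0.8
Numerator = H - h = 23.1 - 15.4 = 7.7 m
Denominator = H - 1.3 = 23.1 - 1.3 = 21.8 m
Ratio = 7.7 / 21.8 = 0.35321
d = 31.4 * 0.35321^0.8 = 13.7 cm

13.7


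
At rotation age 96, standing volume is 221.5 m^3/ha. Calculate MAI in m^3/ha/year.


Formula: MAI = Total Volume / Stand Age
MAI = 221.5 m^3/ha / 96 years
MAI = 2.31 m^3/ha/year

2.31


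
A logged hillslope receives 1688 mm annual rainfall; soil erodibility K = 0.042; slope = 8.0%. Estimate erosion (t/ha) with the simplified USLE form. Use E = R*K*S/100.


Formula: E = R * K * S / 100  (simplified USLE)
R * K = 1688 * 0.042 = 70.896
E = 70.896 * 8.0 / 100 = 5.67 t/ha

5.67


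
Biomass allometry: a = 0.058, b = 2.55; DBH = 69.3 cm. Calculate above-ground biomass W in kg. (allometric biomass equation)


Formula: W = a * DBH^b  (allometric power law)
DBH^b = 69.3^2.55 = 49416.2458
W = 0.058 * 49416.2458 = 2866.1 kg

2866.1


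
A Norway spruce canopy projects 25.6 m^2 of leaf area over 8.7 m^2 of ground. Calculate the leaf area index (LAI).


Formula: LAI = total leaf area / ground area  (dimensionless)
LAI = 25.6 m^2 / 8.7 m^2
LAI = 2.94

2.94


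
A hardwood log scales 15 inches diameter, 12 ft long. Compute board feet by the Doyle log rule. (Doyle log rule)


Doyle: BF = (D - 4)^2 * L / 16
Adjusted diameter = 15 - 4 = 11 in
(D-4)^2 = 11^2 = 121
BF = 121 * 12 / 16 = 91 BF

91


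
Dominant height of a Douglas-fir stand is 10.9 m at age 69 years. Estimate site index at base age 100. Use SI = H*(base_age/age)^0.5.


Formula: SI = H_dom * (base_age / age)^0.5
Age ratio = 100 / 69 = 1.44928
sqrt(age_ratio) = 1.20386
SI = 10.9 * 1.20386 = 13.1 m

13.1


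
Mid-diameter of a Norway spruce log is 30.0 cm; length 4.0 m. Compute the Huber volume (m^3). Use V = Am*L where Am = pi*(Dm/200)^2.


Huber: V = Am * L,  Am = pi*(Dm/200)^2
Am = pi*(30.0/200)^2 = 0.070686 m^2
V = 0.070686*4.0 = 0.2827 m^3

0.2827


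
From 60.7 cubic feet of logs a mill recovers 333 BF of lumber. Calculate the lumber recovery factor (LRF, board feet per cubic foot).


Formula: LRF = Lumber Output (BF) / Log Input (ft^3)
LRF = 333 BF / 60.7 ft^3
LRF = 5.49 BF/ft^3

5.49


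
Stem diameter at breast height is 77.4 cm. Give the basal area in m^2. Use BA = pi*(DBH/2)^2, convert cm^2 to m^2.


Formula: BA = pi * (DBH/2)^2 / 10000  (cm^2 to m^2)
Radius = DBH/2 = 77.4/2 = 38.7 cm
BA = pi * 38.7^2 / 10000
   = 4705.1319 cm^2 / 10000
   = 0.4705 m^2

0.4705


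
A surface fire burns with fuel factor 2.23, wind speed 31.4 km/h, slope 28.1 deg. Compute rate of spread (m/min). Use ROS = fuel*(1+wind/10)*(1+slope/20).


Formula: ROS = fuel * (1 + wind/10) * (1 + slope/20)
Wind factor = 1 + 31.4/10 = 4.14
Slope factor = 1 + 28.1/20 = 2.405
ROS = 2.23 * 4.14 * 2.405 = 22.2 m/min

22.2


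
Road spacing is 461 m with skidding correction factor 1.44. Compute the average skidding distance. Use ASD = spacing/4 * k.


Formula: ASD = (spacing / 4) * correction
Uncorrected distance = spacing / 4 = 461 / 4 = 115.25 m
ASD = 115.25 * 1.44 = 166 m

166


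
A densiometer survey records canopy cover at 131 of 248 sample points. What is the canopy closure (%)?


Formula: Canopy closure = covered points / total points * 100
Closure = 131 / 248 * 100
Closure = 0.5282 * 100 = 52.8%

52.8


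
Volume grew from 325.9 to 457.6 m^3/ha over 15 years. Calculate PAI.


Formula: PAI = (V_T2 - V_T1) / (T2 - T1)
Volume increment = 457.6 - 325.9 = 131.7 m^3/ha
PAI = 131.7 / 15 = 8.78 m^3/ha/year

8.78


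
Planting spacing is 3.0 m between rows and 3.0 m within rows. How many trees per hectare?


Formula: TPH = 10000 m^2/ha / (spacing_x * spacing_y)
Area per tree = 3.0 m * 3.0 m = 9.0 m^2
TPH = 10000 / 9.0 = 1111 trees/ha

1111


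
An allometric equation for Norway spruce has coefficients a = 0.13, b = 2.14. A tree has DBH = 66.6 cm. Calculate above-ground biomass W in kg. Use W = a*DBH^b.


Formula: W = a * DBH^b  (allometric power law)
DBH^b = 66.6^2.14 = 7984.2633
W = 0.13 * 7984.2633 = 1038.0 kg

1038.0


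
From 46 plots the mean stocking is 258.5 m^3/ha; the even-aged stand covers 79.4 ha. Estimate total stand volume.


Formula: Total Volume = Mean Volume per ha * Total Area
Total Volume = 258.5 m^3/ha * 79.4 ha
Total Volume = 20525 m^3

20525


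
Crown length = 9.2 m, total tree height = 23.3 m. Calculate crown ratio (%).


Formula: Crown Ratio = (Crown Length / Total Height) * 100
CR = (9.2 m / 23.3 m) * 100
CR = 0.3948 * 100 = 39.5%

39.5


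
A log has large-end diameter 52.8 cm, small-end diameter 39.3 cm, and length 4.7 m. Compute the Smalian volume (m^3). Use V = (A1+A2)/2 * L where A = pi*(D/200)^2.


Smalian: V = (A1 + A2)/2 * L,  A = pi*(D/200)^2
A1 = pi*(52.8/200)^2 = 0.218956 m^2
A2 = pi*(39.3/200)^2 = 0.121304 m^2
V = (0.218956+0.121304)/2*4.7 = 0.7996 m^3

0.7996


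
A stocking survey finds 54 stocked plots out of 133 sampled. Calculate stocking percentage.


Formula: Stocking % = stocked plots / total plots * 100
Stocking = 54 / 133 * 100
Stocking = 0.406 * 100 = 40.6%

40.6


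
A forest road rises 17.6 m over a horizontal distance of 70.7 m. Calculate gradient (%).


Formula: Gradient = rise / run * 100
Gradient = 17.6 / 70.7 * 100 = 24.9%

24.9


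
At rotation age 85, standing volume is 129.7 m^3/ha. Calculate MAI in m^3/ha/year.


Formula: MAI = Total Volume / Stand Age
MAI = 129.7 m^3/ha / 85 years
MAI = 1.53 m^3/ha/year

1.53


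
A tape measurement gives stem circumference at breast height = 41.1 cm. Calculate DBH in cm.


Formula: DBH = C / pi
DBH = 41.1 / pi
pi = 3.14159...
DBH = 13.1 cm

13.1


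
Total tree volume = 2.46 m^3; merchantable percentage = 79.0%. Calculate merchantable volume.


Formula: MV = V_total * (merchantable_pct / 100)
Merchantable fraction = 79.0% / 100 = 0.79
MV = 2.46 m^3 * 0.79 = 1.943 m^3

1.943


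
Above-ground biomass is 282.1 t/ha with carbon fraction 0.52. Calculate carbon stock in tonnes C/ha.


Formula: Carbon Stock = Biomass * Carbon Fraction
C = 282.1 t/ha * 0.52
C = 146.7 t C/ha

146.7


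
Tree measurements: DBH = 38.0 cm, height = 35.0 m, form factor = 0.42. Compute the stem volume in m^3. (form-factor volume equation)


Formula: V = pi * (DBH/200)^2 * H * ff
Radius = DBH/200 = 38.0/200 = 0.19 m
Radius^2 = 0.19^2 = 0.0361 m^2
V = pi * 0.0361 * 35.0 * 0.42
V = 1.667 m^3

1.667


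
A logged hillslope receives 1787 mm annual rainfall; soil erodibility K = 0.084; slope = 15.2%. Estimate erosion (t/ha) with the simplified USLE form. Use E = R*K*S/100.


Formula: E = R * K * S / 100  (simplified USLE)
R * K = 1787 * 0.084 = 150.108
E = 150.108 * 15.2 / 100 = 22.82 t/ha

22.82


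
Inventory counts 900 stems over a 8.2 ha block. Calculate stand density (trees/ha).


Formula: Stand Density = N_trees / Area_ha
Density = 900 trees / 8.2 ha
Density = 110 trees/ha

110


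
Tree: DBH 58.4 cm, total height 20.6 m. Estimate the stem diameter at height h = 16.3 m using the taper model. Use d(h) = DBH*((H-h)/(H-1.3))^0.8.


Taper: d(h) = DBH * ((H - h) / (H - 1.3))^0.8
Numerator = H - h = 20.6 - 16.3 = 4.3 m
Denominator = H - 1.3 = 20.6 - 1.3 = 19.3 m
Ratio = 4.3 / 19.3 = 0.2228
d = 58.4 * 0.2228^0.8 = 17.6 cm

17.6


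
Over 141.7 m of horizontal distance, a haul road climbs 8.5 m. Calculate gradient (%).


Formula: Gradient = rise / run * 100
Gradient = 8.5 / 141.7 * 100 = 6.0%

6.0


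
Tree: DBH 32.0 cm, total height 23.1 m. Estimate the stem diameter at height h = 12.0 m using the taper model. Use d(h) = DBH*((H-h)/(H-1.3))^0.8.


Taper: d(h) = DBH * ((H - h) / (H - 1.3))^0.8
Numerator = H - h = 23.1 - 12.0 = 11.1 m
Denominator = H - 1.3 = 23.1 - 1.3 = 21.8 m
Ratio = 11.1 / 21.8 = 0.50917
d = 32.0 * 0.50917^0.8 = 18.6 cm

18.6


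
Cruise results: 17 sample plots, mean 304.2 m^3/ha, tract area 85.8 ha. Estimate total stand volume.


Formula: Total Volume = Mean Volume per ha * Total Area
Total Volume = 304.2 m^3/ha * 85.8 ha
Total Volume = 26100 m^3

26100


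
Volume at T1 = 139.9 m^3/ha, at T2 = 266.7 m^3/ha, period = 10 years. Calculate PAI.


Formula: PAI = (V_T2 - V_T1) / (T2 - T1)
Volume increment = 266.7 - 139.9 = 126.8 m^3/ha
PAI = 126.8 / 10 = 12.68 m^3/ha/year

12.68


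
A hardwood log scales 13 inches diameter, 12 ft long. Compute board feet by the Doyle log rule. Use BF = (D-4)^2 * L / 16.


Doyle: BF = (D - 4)^2 * L / 16
Adjusted diameter = 13 - 4 = 9 in
(D-4)^2 = 9^2 = 81
BF = 81 * 12 / 16 = 61 BF

61


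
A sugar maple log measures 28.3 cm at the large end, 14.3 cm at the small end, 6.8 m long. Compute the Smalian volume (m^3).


Smalian: V = (A1 + A2)/2 * L,  A = pi*(D/200)^2
A1 = pi*(28.3/200)^2 = 0.062902 m^2
A2 = pi*(14.3/200)^2 = 0.016061 m^2
V = (0.062902+0.016061)/2*6.8 = 0.2685 m^3

0.2685


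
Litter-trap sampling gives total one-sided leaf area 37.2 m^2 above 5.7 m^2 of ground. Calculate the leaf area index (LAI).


Formula: LAI = total leaf area / ground area  (dimensionless)
LAI = 37.2 m^2 / 5.7 m^2
LAI = 6.53

6.53


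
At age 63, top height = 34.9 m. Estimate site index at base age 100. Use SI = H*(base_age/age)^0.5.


Formula: SI = H_dom * (base_age / age)^0.5
Age ratio = 100 / 63 = 1.5873
sqrt(age_ratio) = 1.25988
SI = 34.9 * 1.25988 = 44.0 m

44.0


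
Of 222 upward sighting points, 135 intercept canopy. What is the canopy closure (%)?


Formula: Canopy closure = covered points / total points * 100
Closure = 135 / 222 * 100
Closure = 0.6081 * 100 = 60.8%

60.8


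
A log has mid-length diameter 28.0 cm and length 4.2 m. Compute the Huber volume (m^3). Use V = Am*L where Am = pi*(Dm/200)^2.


Huber: V = Am * L,  Am = pi*(Dm/200)^2
Am = pi*(28.0/200)^2 = 0.061575 m^2
V = 0.061575*4.2 = 0.2586 m^3

0.2586


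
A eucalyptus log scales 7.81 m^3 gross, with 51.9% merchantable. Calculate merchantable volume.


Formula: MV = V_total * (merchantable_pct / 100)
Merchantable fraction = 51.9% / 100 = 0.519
MV = 7.81 m^3 * 0.519 = 4.053 m^3

4.053


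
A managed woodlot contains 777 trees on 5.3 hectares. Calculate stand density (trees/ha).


Formula: Stand Density = N_trees / Area_ha
Density = 777 trees / 5.3 ha
Density = 147 trees/ha

147


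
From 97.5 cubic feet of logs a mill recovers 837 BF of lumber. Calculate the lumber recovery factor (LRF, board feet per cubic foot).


Formula: LRF = Lumber Output (BF) / Log Input (ft^3)
LRF = 837 BF / 97.5 ft^3
LRF = 8.58 BF/ft^3

8.58


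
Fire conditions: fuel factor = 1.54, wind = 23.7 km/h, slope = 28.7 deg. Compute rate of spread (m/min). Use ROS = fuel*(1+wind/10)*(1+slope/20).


Formula: ROS = fuel * (1 + wind/10) * (1 + slope/20)
Wind factor = 1 + 23.7/10 = 3.37
Slope factor = 1 + 28.7/20 = 2.435
ROS = 1.54 * 3.37 * 2.435 = 12.64 m/min

12.64


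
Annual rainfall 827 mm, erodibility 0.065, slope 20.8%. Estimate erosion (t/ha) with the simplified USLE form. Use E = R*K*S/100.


Formula: E = R * K * S / 100  (simplified USLE)
R * K = 827 * 0.065 = 53.755
E = 53.755 * 20.8 / 100 = 11.18 t/ha

11.18


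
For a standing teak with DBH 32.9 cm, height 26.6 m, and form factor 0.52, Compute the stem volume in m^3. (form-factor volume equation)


Formula: V = pi * (DBH/200)^2 * H * ff
Radius = DBH/200 = 32.9/200 = 0.1645 m
Radius^2 = 0.1645^2 = 0.02706025 m^2
V = pi * 0.02706025 * 26.6 * 0.52
V = 1.176 m^3

1.176


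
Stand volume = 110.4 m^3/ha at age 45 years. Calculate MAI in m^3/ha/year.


Formula: MAI = Total Volume / Stand Age
MAI = 110.4 m^3/ha / 45 years
MAI = 2.45 m^3/ha/year

2.45


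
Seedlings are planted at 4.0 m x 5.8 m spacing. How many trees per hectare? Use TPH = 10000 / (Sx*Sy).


Formula: TPH = 10000 m^2/ha / (spacing_x * spacing_y)
Area per tree = 4.0 m * 5.8 m = 23.2 m^2
TPH = 10000 / 23.2 = 431 trees/ha

431


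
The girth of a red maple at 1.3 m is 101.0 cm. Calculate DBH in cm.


Formula: DBH = C / pi
DBH = 101.0 / pi
pi = 3.14159...
DBH = 32.1 cm

32.1


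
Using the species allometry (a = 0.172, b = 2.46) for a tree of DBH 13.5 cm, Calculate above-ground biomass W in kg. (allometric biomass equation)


Formula: W = a * DBH^b  (allometric power law)
DBH^b = 13.5^2.46 = 603.4219
W = 0.172 * 603.4219 = 103.8 kg

103.8


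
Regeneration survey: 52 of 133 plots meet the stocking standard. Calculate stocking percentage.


Formula: Stocking % = stocked plots / total plots * 100
Stocking = 52 / 133 * 100
Stocking = 0.391 * 100 = 39.1%

39.1


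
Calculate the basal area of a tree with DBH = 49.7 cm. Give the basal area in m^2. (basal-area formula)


Formula: BA = pi * (DBH/2)^2 / 10000  (cm^2 to m^2)
Radius = DBH/2 = 49.7/2 = 24.85 cm
BA = pi * 24.85^2 / 10000
   = 1940.0041 cm^2 / 10000
   = 0.194 m^2

0.194


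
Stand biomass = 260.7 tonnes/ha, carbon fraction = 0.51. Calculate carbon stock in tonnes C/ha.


Formula: Carbon Stock = Biomass * Carbon Fraction
C = 260.7 t/ha * 0.51
C = 133.0 t C/ha

133.0


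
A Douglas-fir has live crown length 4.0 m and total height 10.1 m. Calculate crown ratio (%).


Formula: Crown Ratio = (Crown Length / Total Height) * 100
CR = (4.0 m / 10.1 m) * 100
CR = 0.396 * 100 = 39.6%

39.6


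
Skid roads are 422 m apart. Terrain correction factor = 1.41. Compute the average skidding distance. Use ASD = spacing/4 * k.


Formula: ASD = (spacing / 4) * correction
Uncorrected distance = spacing / 4 = 422 / 4 = 105.5 m
ASD = 105.5 * 1.41 = 149 m

149


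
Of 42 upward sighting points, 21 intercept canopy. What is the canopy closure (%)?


Formula: Canopy closure = covered points / total points * 100
Closure = 21 / 42 * 100
Closure = 0.5 * 100 = 50.0%

50.0


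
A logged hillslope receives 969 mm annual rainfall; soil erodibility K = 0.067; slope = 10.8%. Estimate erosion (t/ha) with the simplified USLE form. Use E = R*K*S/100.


Formula: E = R * K * S / 100  (simplified USLE)
R * K = 969 * 0.067 = 64.923
E = 64.923 * 10.8 / 100 = 7.01 t/ha

7.01


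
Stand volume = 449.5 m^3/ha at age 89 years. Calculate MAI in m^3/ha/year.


Formula: MAI = Total Volume / Stand Age
MAI = 449.5 m^3/ha / 89 years
MAI = 5.05 m^3/ha/year

5.05


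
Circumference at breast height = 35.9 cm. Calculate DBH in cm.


Formula: DBH = C / pi
DBH = 35.9 / pi
pi = 3.14159...
DBH = 11.4 cm

11.4


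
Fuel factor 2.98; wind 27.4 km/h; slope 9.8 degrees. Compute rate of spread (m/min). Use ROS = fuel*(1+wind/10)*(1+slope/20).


Formula: ROS = fuel * (1 + wind/10) * (1 + slope/20)
Wind factor = 1 + 27.4/10 = 3.74
Slope factor = 1 + 9.8/20 = 1.49
ROS = 2.98 * 3.74 * 1.49 = 16.61 m/min

16.61


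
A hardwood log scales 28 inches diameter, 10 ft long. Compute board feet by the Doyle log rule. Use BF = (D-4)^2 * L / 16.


Doyle: BF = (D - 4)^2 * L / 16
Adjusted diameter = 28 - 4 = 24 in
(D-4)^2 = 24^2 = 576
BF = 576 * 10 / 16 = 360 BF

360


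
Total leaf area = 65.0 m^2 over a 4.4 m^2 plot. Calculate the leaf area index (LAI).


Formula: LAI = total leaf area / ground area  (dimensionless)
LAI = 65.0 m^2 / 4.4 m^2
LAI = 14.77

14.77


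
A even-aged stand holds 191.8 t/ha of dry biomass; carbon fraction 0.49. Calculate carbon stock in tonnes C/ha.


Formula: Carbon Stock = Biomass * Carbon Fraction
C = 191.8 t/ha * 0.49
C = 94.0 t C/ha

94.0


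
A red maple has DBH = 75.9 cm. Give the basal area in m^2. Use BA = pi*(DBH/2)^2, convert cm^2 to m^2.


Formula: BA = pi * (DBH/2)^2 / 10000  (cm^2 to m^2)
Radius = DBH/2 = 75.9/2 = 37.95 cm
BA = pi * 37.95^2 / 10000
   = 4524.5296 cm^2 / 10000
   = 0.4525 m^2

0.4525


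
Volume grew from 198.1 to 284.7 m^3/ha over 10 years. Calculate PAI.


Formula: PAI = (V_T2 - V_T1) / (T2 - T1)
Volume increment = 284.7 - 198.1 = 86.6 m^3/ha
PAI = 86.6 / 10 = 8.66 m^3/ha/year

8.66


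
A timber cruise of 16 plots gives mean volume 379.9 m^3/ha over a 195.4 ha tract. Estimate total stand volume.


Formula: Total Volume = Mean Volume per ha * Total Area
Total Volume = 379.9 m^3/ha * 195.4 ha
Total Volume = 74232 m^3

74232


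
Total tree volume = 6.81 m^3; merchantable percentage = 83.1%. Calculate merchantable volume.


Formula: MV = V_total * (merchantable_pct / 100)
Merchantable fraction = 83.1% / 100 = 0.831
MV = 6.81 m^3 * 0.831 = 5.659 m^3

5.659


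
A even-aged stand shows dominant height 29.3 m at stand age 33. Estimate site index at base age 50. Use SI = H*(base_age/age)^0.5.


Formula: SI = H_dom * (base_age / age)^0.5
Age ratio = 50 / 33 = 1.51515
sqrt(age_ratio) = 1.23091
SI = 29.3 * 1.23091 = 36.1 m

36.1


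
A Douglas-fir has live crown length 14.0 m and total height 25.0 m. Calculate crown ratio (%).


Formula: Crown Ratio = (Crown Length / Total Height) * 100
CR = (14.0 m / 25.0 m) * 100
CR = 0.56 * 100 = 56.0%

56.0


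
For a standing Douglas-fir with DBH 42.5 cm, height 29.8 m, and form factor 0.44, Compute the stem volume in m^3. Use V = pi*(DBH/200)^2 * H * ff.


Formula: V = pi * (DBH/200)^2 * H * ff
Radius = DBH/200 = 42.5/200 = 0.2125 m
Radius^2 = 0.2125^2 = 0.04515625 m^2
V = pi * 0.04515625 * 29.8 * 0.44
V = 1.86 m^3

1.86


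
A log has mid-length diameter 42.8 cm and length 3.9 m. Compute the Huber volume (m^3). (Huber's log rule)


Huber: V = Am * L,  Am = pi*(Dm/200)^2
Am = pi*(42.8/200)^2 = 0.143872 m^2
V = 0.143872*3.9 = 0.5611 m^3

0.5611


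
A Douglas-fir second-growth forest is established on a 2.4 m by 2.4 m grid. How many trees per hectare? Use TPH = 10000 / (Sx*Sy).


Formula: TPH = 10000 m^2/ha / (spacing_x * spacing_y)
Area per tree = 2.4 m * 2.4 m = 5.76 m^2
TPH = 10000 / 5.76 = 1736 trees/ha

1736


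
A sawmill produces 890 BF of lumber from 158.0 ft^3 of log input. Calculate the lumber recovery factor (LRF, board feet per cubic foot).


Formula: LRF = Lumber Output (BF) / Log Input (ft^3)
LRF = 890 BF / 158.0 ft^3
LRF = 5.63 BF/ft^3

5.63


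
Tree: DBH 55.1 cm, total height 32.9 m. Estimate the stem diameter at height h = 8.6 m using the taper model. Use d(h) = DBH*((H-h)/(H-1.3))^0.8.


Taper: d(h) = DBH * ((H - h) / (H - 1.3))^0.8
Numerator = H - h = 32.9 - 8.6 = 24.3 m
Denominator = H - 1.3 = 32.9 - 1.3 = 31.6 m
Ratio = 24.3 / 31.6 = 0.76899
d = 55.1 * 0.76899^0.8 = 44.7 cm

44.7


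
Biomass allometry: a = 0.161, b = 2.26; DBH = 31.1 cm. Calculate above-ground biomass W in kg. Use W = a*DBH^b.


Formula: W = a * DBH^b  (allometric power law)
DBH^b = 31.1^2.26 = 2363.951
W = 0.161 * 2363.951 = 380.6 kg

380.6


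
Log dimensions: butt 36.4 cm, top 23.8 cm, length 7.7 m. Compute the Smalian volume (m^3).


Smalian: V = (A1 + A2)/2 * L,  A = pi*(D/200)^2
A1 = pi*(36.4/200)^2 = 0.104062 m^2
A2 = pi*(23.8/200)^2 = 0.044488 m^2
V = (0.104062+0.044488)/2*7.7 = 0.5719 m^3

0.5719


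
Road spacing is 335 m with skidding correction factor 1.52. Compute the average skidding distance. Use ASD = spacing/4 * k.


Formula: ASD = (spacing / 4) * correction
Uncorrected distance = spacing / 4 = 335 / 4 = 83.75 m
ASD = 83.75 * 1.52 = 127 m

127


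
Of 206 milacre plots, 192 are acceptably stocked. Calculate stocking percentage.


Formula: Stocking % = stocked plots / total plots * 100
Stocking = 192 / 206 * 100
Stocking = 0.932 * 100 = 93.2%

93.2


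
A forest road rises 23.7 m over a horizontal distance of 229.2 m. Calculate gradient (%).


Formula: Gradient = rise / run * 100
Gradient = 23.7 / 229.2 * 100 = 10.3%

10.3


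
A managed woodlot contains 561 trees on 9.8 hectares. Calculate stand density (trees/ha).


Formula: Stand Density = N_trees / Area_ha
Density = 561 trees / 9.8 ha
Density = 57 trees/ha

57


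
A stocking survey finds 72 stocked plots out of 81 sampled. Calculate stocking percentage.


Formula: Stocking % = stocked plots / total plots * 100
Stocking = 72 / 81 * 100
Stocking = 0.8889 * 100 = 88.9%

88.9


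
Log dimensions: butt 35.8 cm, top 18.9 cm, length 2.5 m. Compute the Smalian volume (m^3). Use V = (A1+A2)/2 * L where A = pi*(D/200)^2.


Smalian: V = (A1 + A2)/2 * L,  A = pi*(D/200)^2
A1 = pi*(35.8/200)^2 = 0.10066 m^2
A2 = pi*(18.9/200)^2 = 0.028055 m^2
V = (0.10066+0.028055)/2*2.5 = 0.1609 m^3

0.1609


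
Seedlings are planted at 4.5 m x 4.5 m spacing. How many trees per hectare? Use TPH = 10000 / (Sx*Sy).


Formula: TPH = 10000 m^2/ha / (spacing_x * spacing_y)
Area per tree = 4.5 m * 4.5 m = 20.25 m^2
TPH = 10000 / 20.25 = 494 trees/ha

494


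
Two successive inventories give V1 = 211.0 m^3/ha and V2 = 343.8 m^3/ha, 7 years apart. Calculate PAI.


Formula: PAI = (V_T2 - V_T1) / (T2 - T1)
Volume increment = 343.8 - 211.0 = 132.8 m^3/ha
PAI = 132.8 / 7 = 18.97 m^3/ha/year

18.97


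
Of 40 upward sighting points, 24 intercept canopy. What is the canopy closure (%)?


Formula: Canopy closure = covered points / total points * 100
Closure = 24 / 40 * 100
Closure = 0.6 * 100 = 60.0%

60.0


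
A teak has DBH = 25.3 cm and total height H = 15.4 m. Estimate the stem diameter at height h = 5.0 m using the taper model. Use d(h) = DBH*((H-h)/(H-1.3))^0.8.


Taper: d(h) = DBH * ((H - h) / (H - 1.3))^0.8
Numerator = H - h = 15.4 - 5.0 = 10.4 m
Denominator = H - 1.3 = 15.4 - 1.3 = 14.1 m
Ratio = 10.4 / 14.1 = 0.73759
d = 25.3 * 0.73759^0.8 = 19.8 cm

19.8


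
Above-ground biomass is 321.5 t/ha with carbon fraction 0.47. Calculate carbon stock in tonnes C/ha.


Formula: Carbon Stock = Biomass * Carbon Fraction
C = 321.5 t/ha * 0.47
C = 151.1 t C/ha

151.1


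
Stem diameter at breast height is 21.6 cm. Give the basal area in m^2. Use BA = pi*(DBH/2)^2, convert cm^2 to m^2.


Formula: BA = pi * (DBH/2)^2 / 10000  (cm^2 to m^2)
Radius = DBH/2 = 21.6/2 = 10.8 cm
BA = pi * 10.8^2 / 10000
   = 366.4354 cm^2 / 10000
   = 0.0366 m^2

0.0366


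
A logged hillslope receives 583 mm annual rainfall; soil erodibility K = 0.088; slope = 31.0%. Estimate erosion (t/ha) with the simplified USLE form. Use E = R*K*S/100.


Formula: E = R * K * S / 100  (simplified USLE)
R * K = 583 * 0.088 = 51.304
E = 51.304 * 31.0 / 100 = 15.9 t/ha

15.9


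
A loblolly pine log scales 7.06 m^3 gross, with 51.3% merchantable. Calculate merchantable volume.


Formula: MV = V_total * (merchantable_pct / 100)
Merchantable fraction = 51.3% / 100 = 0.513
MV = 7.06 m^3 * 0.513 = 3.622 m^3

3.622


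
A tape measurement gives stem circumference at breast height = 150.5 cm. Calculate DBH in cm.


Formula: DBH = C / pi
DBH = 150.5 / pi
pi = 3.14159...
DBH = 47.9 cm

47.9


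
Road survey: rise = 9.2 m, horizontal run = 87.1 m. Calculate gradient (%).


Formula: Gradient = rise / run * 100
Gradient = 9.2 / 87.1 * 100 = 10.6%

10.6


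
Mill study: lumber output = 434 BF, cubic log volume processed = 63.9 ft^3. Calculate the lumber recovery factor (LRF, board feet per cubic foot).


Formula: LRF = Lumber Output (BF) / Log Input (ft^3)
LRF = 434 BF / 63.9 ft^3
LRF = 6.79 BF/ft^3

6.79


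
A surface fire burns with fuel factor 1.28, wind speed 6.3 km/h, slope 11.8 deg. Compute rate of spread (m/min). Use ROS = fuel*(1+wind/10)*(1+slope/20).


Formula: ROS = fuel * (1 + wind/10) * (1 + slope/20)
Wind factor = 1 + 6.3/10 = 1.63
Slope factor = 1 + 11.8/20 = 1.59
ROS = 1.28 * 1.63 * 1.59 = 3.32 m/min

3.32


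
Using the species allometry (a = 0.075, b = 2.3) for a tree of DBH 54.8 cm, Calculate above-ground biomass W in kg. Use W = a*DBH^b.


Formula: W = a * DBH^b  (allometric power law)
DBH^b = 54.8^2.3 = 9981.4879
W = 0.075 * 9981.4879 = 748.6 kg

748.6


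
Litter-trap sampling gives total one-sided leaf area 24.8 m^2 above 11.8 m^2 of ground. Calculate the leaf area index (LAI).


Formula: LAI = total leaf area / ground area  (dimensionless)
LAI = 24.8 m^2 / 11.8 m^2
LAI = 2.1

2.1


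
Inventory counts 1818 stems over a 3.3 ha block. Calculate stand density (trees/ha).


Formula: Stand Density = N_trees / Area_ha
Density = 1818 trees / 3.3 ha
Density = 551 trees/ha

551


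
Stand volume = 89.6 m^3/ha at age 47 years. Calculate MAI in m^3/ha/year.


Formula: MAI = Total Volume / Stand Age
MAI = 89.6 m^3/ha / 47 years
MAI = 1.91 m^3/ha/year

1.91


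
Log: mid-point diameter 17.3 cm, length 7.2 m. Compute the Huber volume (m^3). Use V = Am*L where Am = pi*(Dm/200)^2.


Huber: V = Am * L,  Am = pi*(Dm/200)^2
Am = pi*(17.3/200)^2 = 0.023506 m^2
V = 0.023506*7.2 = 0.1692 m^3

0.1692


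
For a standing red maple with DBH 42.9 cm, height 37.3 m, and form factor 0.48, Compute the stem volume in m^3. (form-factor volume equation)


Formula: V = pi * (DBH/200)^2 * H * ff
Radius = DBH/200 = 42.9/200 = 0.2145 m
Radius^2 = 0.2145^2 = 0.04601025 m^2
V = pi * 0.04601025 * 37.3 * 0.48
V = 2.588 m^3

2.588


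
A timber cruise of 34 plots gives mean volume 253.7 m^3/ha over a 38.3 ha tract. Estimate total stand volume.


Formula: Total Volume = Mean Volume per ha * Total Area
Total Volume = 253.7 m^3/ha * 38.3 ha
Total Volume = 9717 m^3

9717


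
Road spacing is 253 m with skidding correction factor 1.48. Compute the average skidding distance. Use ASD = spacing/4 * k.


Formula: ASD = (spacing / 4) * correction
Uncorrected distance = spacing / 4 = 253 / 4 = 63.25 m
ASD = 63.25 * 1.48 = 94 m

94


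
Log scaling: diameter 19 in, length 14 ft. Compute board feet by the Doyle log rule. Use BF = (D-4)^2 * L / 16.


Doyle: BF = (D - 4)^2 * L / 16
Adjusted diameter = 19 - 4 = 15 in
(D-4)^2 = 15^2 = 225
BF = 225 * 14 / 16 = 197 BF

197


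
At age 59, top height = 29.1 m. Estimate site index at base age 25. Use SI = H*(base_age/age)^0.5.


Formula: SI = H_dom * (base_age / age)^0.5
Age ratio = 25 / 59 = 0.42373
sqrt(age_ratio) = 0.65094
SI = 29.1 * 0.65094 = 18.9 m

18.9


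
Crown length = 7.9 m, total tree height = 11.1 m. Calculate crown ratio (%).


Formula: Crown Ratio = (Crown Length / Total Height) * 100
CR = (7.9 m / 11.1 m) * 100
CR = 0.7117 * 100 = 71.2%

71.2


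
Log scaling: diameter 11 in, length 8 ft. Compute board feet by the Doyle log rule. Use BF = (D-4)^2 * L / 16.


Doyle: BF = (D - 4)^2 * L / 16
Adjusted diameter = 11 - 4 = 7 in
(D-4)^2 = 7^2 = 49
BF = 49 * 8 / 16 = 25 BF

25


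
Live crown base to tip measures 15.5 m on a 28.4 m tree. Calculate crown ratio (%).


Formula: Crown Ratio = (Crown Length / Total Height) * 100
CR = (15.5 m / 28.4 m) * 100
CR = 0.5458 * 100 = 54.6%

54.6


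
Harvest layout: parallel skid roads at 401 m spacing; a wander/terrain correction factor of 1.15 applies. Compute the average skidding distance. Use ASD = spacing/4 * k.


Formula: ASD = (spacing / 4) * correction
Uncorrected distance = spacing / 4 = 401 / 4 = 100.25 m
ASD = 100.25 * 1.15 = 115 m

115


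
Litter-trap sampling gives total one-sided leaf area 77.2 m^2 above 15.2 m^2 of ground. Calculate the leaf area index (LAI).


Formula: LAI = total leaf area / ground area  (dimensionless)
LAI = 77.2 m^2 / 15.2 m^2
LAI = 5.08

5.08


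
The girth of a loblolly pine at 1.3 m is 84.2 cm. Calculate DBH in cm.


Formula: DBH = C / pi
DBH = 84.2 / pi
pi = 3.14159...
DBH = 26.8 cm

26.8


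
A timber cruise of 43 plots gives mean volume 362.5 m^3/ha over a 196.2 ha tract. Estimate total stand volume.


Formula: Total Volume = Mean Volume per ha * Total Area
Total Volume = 362.5 m^3/ha * 196.2 ha
Total Volume = 71123 m^3

71123


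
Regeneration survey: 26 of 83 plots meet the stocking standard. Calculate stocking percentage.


Formula: Stocking % = stocked plots / total plots * 100
Stocking = 26 / 83 * 100
Stocking = 0.3133 * 100 = 31.3%

31.3


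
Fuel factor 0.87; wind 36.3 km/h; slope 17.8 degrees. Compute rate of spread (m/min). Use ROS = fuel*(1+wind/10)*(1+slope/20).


Formula: ROS = fuel * (1 + wind/10) * (1 + slope/20)
Wind factor = 1 + 36.3/10 = 4.63
Slope factor = 1 + 17.8/20 = 1.89
ROS = 0.87 * 4.63 * 1.89 = 7.61 m/min

7.61


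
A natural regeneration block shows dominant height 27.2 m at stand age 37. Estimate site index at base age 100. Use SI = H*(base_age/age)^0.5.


Formula: SI = H_dom * (base_age / age)^0.5
Age ratio = 100 / 37 = 2.7027
sqrt(age_ratio) = 1.64399
SI = 27.2 * 1.64399 = 44.7 m

44.7


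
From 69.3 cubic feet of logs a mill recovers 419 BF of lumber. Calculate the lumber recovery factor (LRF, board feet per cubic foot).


Formula: LRF = Lumber Output (BF) / Log Input (ft^3)
LRF = 419 BF / 69.3 ft^3
LRF = 6.05 BF/ft^3

6.05


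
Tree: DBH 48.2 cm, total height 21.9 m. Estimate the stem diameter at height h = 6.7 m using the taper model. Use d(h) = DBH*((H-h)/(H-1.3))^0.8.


Taper: d(h) = DBH * ((H - h) / (H - 1.3))^0.8
Numerator = H - h = 21.9 - 6.7 = 15.2 m
Denominator = H - 1.3 = 21.9 - 1.3 = 20.6 m
Ratio = 15.2 / 20.6 = 0.73786
d = 48.2 * 0.73786^0.8 = 37.8 cm

37.8


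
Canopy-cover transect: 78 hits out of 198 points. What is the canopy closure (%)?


Formula: Canopy closure = covered points / total points * 100
Closure = 78 / 198 * 100
Closure = 0.3939 * 100 = 39.4%

39.4


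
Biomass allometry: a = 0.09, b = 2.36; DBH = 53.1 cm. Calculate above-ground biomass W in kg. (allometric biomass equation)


Formula: W = a * DBH^b  (allometric power law)
DBH^b = 53.1^2.36 = 11782.1099
W = 0.09 * 11782.1099 = 1060.4 kg

1060.4


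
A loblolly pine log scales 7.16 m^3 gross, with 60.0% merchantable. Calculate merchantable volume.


Formula: MV = V_total * (merchantable_pct / 100)
Merchantable fraction = 60.0% / 100 = 0.6
MV = 7.16 m^3 * 0.6 = 4.296 m^3

4.296


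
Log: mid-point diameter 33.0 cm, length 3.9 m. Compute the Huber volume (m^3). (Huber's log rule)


Huber: V = Am * L,  Am = pi*(Dm/200)^2
Am = pi*(33.0/200)^2 = 0.08553 m^2
V = 0.08553*3.9 = 0.3336 m^3

0.3336


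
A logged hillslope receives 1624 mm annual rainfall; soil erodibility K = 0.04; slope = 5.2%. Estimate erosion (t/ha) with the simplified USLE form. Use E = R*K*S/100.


Formula: E = R * K * S / 100  (simplified USLE)
R * K = 1624 * 0.04 = 64.96
E = 64.96 * 5.2 / 100 = 3.38 t/ha

3.38


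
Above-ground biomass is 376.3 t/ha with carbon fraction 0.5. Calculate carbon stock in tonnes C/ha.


Formula: Carbon Stock = Biomass * Carbon Fraction
C = 376.3 t/ha * 0.5
C = 188.2 t C/ha

188.2


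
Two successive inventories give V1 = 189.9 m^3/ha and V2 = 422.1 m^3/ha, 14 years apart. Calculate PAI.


Formula: PAI = (V_T2 - V_T1) / (T2 - T1)
Volume increment = 422.1 - 189.9 = 232.2 m^3/ha
PAI = 232.2 / 14 = 16.59 m^3/ha/year

16.59


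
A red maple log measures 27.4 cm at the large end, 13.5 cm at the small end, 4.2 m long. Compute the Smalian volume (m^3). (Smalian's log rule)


Smalian: V = (A1 + A2)/2 * L,  A = pi*(D/200)^2
A1 = pi*(27.4/200)^2 = 0.058965 m^2
A2 = pi*(13.5/200)^2 = 0.014314 m^2
V = (0.058965+0.014314)/2*4.2 = 0.1539 m^3

0.1539


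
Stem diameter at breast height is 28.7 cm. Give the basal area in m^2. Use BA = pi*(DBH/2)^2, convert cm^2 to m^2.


Formula: BA = pi * (DBH/2)^2 / 10000  (cm^2 to m^2)
Radius = DBH/2 = 28.7/2 = 14.35 cm
BA = pi * 14.35^2 / 10000
   = 646.9246 cm^2 / 10000
   = 0.0647 m^2

0.0647


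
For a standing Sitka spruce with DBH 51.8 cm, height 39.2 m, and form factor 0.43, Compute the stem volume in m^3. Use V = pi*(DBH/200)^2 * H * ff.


Formula: V = pi * (DBH/200)^2 * H * ff
Radius = DBH/200 = 51.8/200 = 0.259 m
Radius^2 = 0.259^2 = 0.067081 m^2
V = pi * 0.067081 * 39.2 * 0.43
V = 3.552 m^3

3.552


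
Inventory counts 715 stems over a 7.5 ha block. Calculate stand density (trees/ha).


Formula: Stand Density = N_trees / Area_ha
Density = 715 trees / 7.5 ha
Density = 95 trees/ha

95


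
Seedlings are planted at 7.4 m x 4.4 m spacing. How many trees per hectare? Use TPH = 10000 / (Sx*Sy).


Formula: TPH = 10000 m^2/ha / (spacing_x * spacing_y)
Area per tree = 7.4 m * 4.4 m = 32.56 m^2
TPH = 10000 / 32.56 = 307 trees/ha

307


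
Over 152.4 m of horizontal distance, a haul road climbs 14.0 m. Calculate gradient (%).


Formula: Gradient = rise / run * 100
Gradient = 14.0 / 152.4 * 100 = 9.2%

9.2


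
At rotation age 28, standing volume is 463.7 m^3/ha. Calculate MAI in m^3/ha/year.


Formula: MAI = Total Volume / Stand Age
MAI = 463.7 m^3/ha / 28 years
MAI = 16.56 m^3/ha/year

16.56


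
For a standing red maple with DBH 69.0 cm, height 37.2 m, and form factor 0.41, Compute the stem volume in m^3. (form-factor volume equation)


Formula: V = pi * (DBH/200)^2 * H * ff
Radius = DBH/200 = 69.0/200 = 0.345 m
Radius^2 = 0.345^2 = 0.119025 m^2
V = pi * 0.119025 * 37.2 * 0.41
V = 5.703 m^3

5.703


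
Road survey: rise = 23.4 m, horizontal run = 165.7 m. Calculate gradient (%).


Formula: Gradient = rise / run * 100
Gradient = 23.4 / 165.7 * 100 = 14.1%

14.1


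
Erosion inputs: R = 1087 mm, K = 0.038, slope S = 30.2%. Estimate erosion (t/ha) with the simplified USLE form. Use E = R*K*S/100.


Formula: E = R * K * S / 100  (simplified USLE)
R * K = 1087 * 0.038 = 41.306
E = 41.306 * 30.2 / 100 = 12.47 t/ha

12.47
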